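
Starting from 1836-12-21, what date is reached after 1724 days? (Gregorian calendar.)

September 10, 1841

+365 (one year) → Dec 21, 1837 (1359 left).
+365 (one year) → Dec 21, 1838 (994 left).
+365 (one year) → Dec 21, 1839 (629 left).
+366 (one year; includes Feb 29, 1840) → Dec 21, 1840 (263 left).
Dec has 31 days: +11 → Jan 1, 1841 (252 left).
Jan has 31 days: +31 → Feb 1, 1841 (221 left).
Feb has 28 days: +28 → Mar 1, 1841 (193 left).
Mar has 31 days: +31 → Apr 1, 1841 (162 left).
Apr has 30 days: +30 → May 1, 1841 (132 left).
May has 31 days: +31 → Jun 1, 1841 (101 left).
Jun has 30 days: +30 → Jul 1, 1841 (71 left).
Jul has 31 days: +31 → Aug 1, 1841 (40 left).
Aug has 31 days: +31 → Sep 1, 1841 (9 left).
+9 → Sep 10, 1841.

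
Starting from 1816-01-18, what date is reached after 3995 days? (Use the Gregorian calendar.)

December 26, 1826

+366 (one year; includes Feb 29, 1816) → Jan 18, 1817 (3629 left).
+365 (one year) → Jan 18, 1818 (3264 left).
+365 (one year) → Jan 18, 1819 (2899 left).
+365 (one year) → Jan 18, 1820 (2534 left).
+366 (one year; includes Feb 29, 1820) → Jan 18, 1821 (2168 left).
+365 (one year) → Jan 18, 1822 (1803 left).
+365 (one year) → Jan 18, 1823 (1438 left).
+365 (one year) → Jan 18, 1824 (1073 left).
+366 (one year; includes Feb 29, 1824) → Jan 18, 1825 (707 left).
+365 (one year) → Jan 18, 1826 (342 left).
Jan has 31 days: +14 → Feb 1, 1826 (328 left).
Feb has 28 days: +28 → Mar 1, 1826 (300 left).
Mar has 31 days: +31 → Apr 1, 1826 (269 left).
Apr has 30 days: +30 → May 1, 1826 (239 left).
May has 31 days: +31 → Jun 1, 1826 (208 left).
Jun has 30 days: +30 → Jul 1, 1826 (178 left).
Jul has 31 days: +31 → Aug 1, 1826 (147 left).
Aug has 31 days: +31 → Sep 1, 1826 (116 left).
Sep has 30 days: +30 → Oct 1, 1826 (86 left).
Oct has 31 days: +31 → Nov 1, 1826 (55 left).
Nov has 30 days: +30 → Dec 1, 1826 (25 left).
+25 → Dec 26, 1826.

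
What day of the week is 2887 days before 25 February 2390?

Thursday

First find the weekday of Feb 25, 2390. Doomsday rule: the anchor day for the 2300s is Wednesday. For year 90: 90÷12 = 7 r 6, and 6÷4 = 1, so 7+6+1 = 14.
Wednesday + 14 ≡ Wednesday — that's 2390's doomsday.
In February the doomsday date is Feb 28 (2390 is not a leap year).
Feb 25 is 3 days before Feb 28; 3 mod 7 = 3, so Wednesday − 3 = Sunday.
2887 mod 7 = 3, so 2887 days before a Sunday is Sunday − 3 = Thursday.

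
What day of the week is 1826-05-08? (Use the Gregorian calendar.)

January 1, 1826 is a Sunday.
Jan 1, 1826 → Feb 1, 1826: 31 days (January has 31).
Feb 1, 1826 → Mar 1, 1826: 28 days (February has 28).
Mar 1, 1826 → Apr 1, 1826: 31 days (March has 31).
Apr 1, 1826 → May 1, 1826: 30 days (April has 30).
May 1, 1826 → May 8, 1826: 7 days.
Total: 127 days.
127 mod 7 = 1, so Sunday + 1 = Monday.

Monday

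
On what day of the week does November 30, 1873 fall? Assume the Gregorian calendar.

Doomsday rule: the anchor day for the 1800s is Friday. For year 73: 73÷12 = 6 r 1, and 1÷4 = 0, so 6+1+0 = 7.
Friday + 7 ≡ Friday — that's 1873's doomsday.
In November the doomsday date is Nov 7.
Nov 30 is 23 days after Nov 7; 23 mod 7 = 2, so Friday + 2 = Sunday.

Sunday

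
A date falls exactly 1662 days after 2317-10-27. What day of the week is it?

First find the weekday of Oct 27, 2317. Doomsday rule: the anchor day for the 2300s is Wednesday. For year 17: 17÷12 = 1 r 5, and 5÷4 = 1, so 1+5+1 = 7.
Wednesday + 7 ≡ Wednesday — that's 2317's doomsday.
In October the doomsday date is Oct 10.
Oct 27 is 17 days after Oct 10; 17 mod 7 = 3, so Wednesday + 3 = Saturday.
1662 mod 7 = 3, so 1662 days after a Saturday is Saturday + 3 = Tuesday.

Tuesday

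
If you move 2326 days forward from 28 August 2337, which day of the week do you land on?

Monday

Aug 28, 2337 is a Saturday.
2326 mod 7 = 2, so 2326 days after a Saturday is Saturday + 2 = Monday.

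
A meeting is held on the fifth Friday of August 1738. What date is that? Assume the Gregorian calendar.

August 29, 1738

August 1, 1738 is a Friday.
The first Friday is therefore August 1 (same day).
The fifth Friday is 1 + 4×7 = August 29.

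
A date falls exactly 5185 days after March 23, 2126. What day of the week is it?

First find the weekday of Mar 23, 2126. Doomsday rule: the anchor day for the 2100s is Sunday. For year 26: 26÷12 = 2 r 2, and 2÷4 = 0, so 2+2+0 = 4.
Sunday + 4 ≡ Thursday — that's 2126's doomsday.
In March the doomsday date is Mar 14.
Mar 23 is 9 days after Mar 14; 9 mod 7 = 2, so Thursday + 2 = Saturday.
5185 mod 7 = 5, so 5185 days after a Saturday is Saturday + 5 = Thursday.

Thursday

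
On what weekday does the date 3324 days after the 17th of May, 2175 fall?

Tuesday

First find the weekday of May 17, 2175. Doomsday rule: the anchor day for the 2100s is Sunday. For year 75: 75÷12 = 6 r 3, and 3÷4 = 0, so 6+3+0 = 9.
Sunday + 9 ≡ Tuesday — that's 2175's doomsday.
In May the doomsday date is May 9.
May 17 is 8 days after May 9; 8 mod 7 = 1, so Tuesday + 1 = Wednesday.
3324 mod 7 = 6, so 3324 days after a Wednesday is Wednesday + 6 = Tuesday.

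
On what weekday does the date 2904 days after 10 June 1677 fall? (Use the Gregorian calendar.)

First find the weekday of Jun 10, 1677. Doomsday rule: the anchor day for the 1600s is Tuesday. For year 77: 77÷12 = 6 r 5, and 5÷4 = 1, so 6+5+1 = 12.
Tuesday + 12 ≡ Sunday — that's 1677's doomsday.
In June the doomsday date is Jun 6.
Jun 10 is 4 days after Jun 6; 4 mod 7 = 4, so Sunday + 4 = Thursday.
2904 mod 7 = 6, so 2904 days after a Thursday is Thursday + 6 = Wednesday.

Wednesday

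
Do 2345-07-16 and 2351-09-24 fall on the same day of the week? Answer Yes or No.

From Jul 16, 2345 to Sep 24, 2351 is 2261 days.
2261 mod 7 = 0, so they are the same weekday.
(Jul 16, 2345 is a Monday; Sep 24, 2351 is a Monday.)

Yes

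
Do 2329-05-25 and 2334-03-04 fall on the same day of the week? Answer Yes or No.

No

From May 25, 2329 to Mar 4, 2334 is 1744 days.
1744 mod 7 = 1, so they are different weekdays.
(May 25, 2329 is a Saturday; Mar 4, 2334 is a Sunday.)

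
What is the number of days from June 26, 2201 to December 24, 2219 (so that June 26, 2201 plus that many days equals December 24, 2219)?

6755

Jun 26, 2201 → Jun 26, 2202: 365 days.
Jun 26, 2202 → Jun 26, 2203: 365 days.
Jun 26, 2203 → Jun 26, 2204: 366 days (Feb 29, 2204 is in that span).
Jun 26, 2204 → Jun 26, 2205: 365 days.
Jun 26, 2205 → Jun 26, 2206: 365 days.
Jun 26, 2206 → Jun 26, 2207: 365 days.
Jun 26, 2207 → Jun 26, 2208: 366 days (Feb 29, 2208 is in that span).
Jun 26, 2208 → Jun 26, 2209: 365 days.
Jun 26, 2209 → Jun 26, 2210: 365 days.
Jun 26, 2210 → Jun 26, 2211: 365 days.
Jun 26, 2211 → Jun 26, 2212: 366 days (Feb 29, 2212 is in that span).
Jun 26, 2212 → Jun 26, 2213: 365 days.
Jun 26, 2213 → Jun 26, 2214: 365 days.
Jun 26, 2214 → Jun 26, 2215: 365 days.
Jun 26, 2215 → Jun 26, 2216: 366 days (Feb 29, 2216 is in that span).
Jun 26, 2216 → Jun 26, 2217: 365 days.
Jun 26, 2217 → Jun 26, 2218: 365 days.
Jun 26, 2218 → Jun 26, 2219: 365 days.
Jun 26, 2219 → Jul 26, 2219: 30 days (June has 30).
Jul 26, 2219 → Aug 26, 2219: 31 days (July has 31).
Aug 26, 2219 → Sep 26, 2219: 31 days (August has 31).
Sep 26, 2219 → Oct 26, 2219: 30 days (September has 30).
Oct 26, 2219 → Nov 26, 2219: 31 days (October has 31).
Nov 26, 2219 → Dec 24, 2219: 28 days.
Total: 6755 days.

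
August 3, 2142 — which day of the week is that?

Doomsday rule: the anchor day for the 2100s is Sunday. For year 42: 42÷12 = 3 r 6, and 6÷4 = 1, so 3+6+1 = 10.
Sunday + 10 ≡ Wednesday — that's 2142's doomsday.
In August the doomsday date is Aug 8.
Aug 3 is 5 days before Aug 8; 5 mod 7 = 5, so Wednesday − 5 = Friday.

Friday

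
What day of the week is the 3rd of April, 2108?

Doomsday rule: the anchor day for the 2100s is Sunday. For year 08: 8÷12 = 0 r 8, and 8÷4 = 2, so 0+8+2 = 10.
Sunday + 10 ≡ Wednesday — that's 2108's doomsday.
In April the doomsday date is Apr 4.
Apr 3 is 1 day before Apr 4; 1 mod 7 = 1, so Wednesday − 1 = Tuesday.

Tuesday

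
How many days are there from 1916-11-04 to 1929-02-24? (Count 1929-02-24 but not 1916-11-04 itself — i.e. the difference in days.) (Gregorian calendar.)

4495

Nov 4, 1916 → Nov 4, 1917: 365 days.
Nov 4, 1917 → Nov 4, 1918: 365 days.
Nov 4, 1918 → Nov 4, 1919: 365 days.
Nov 4, 1919 → Nov 4, 1920: 366 days (Feb 29, 1920 is in that span).
Nov 4, 1920 → Nov 4, 1921: 365 days.
Nov 4, 1921 → Nov 4, 1922: 365 days.
Nov 4, 1922 → Nov 4, 1923: 365 days.
Nov 4, 1923 → Nov 4, 1924: 366 days (Feb 29, 1924 is in that span).
Nov 4, 1924 → Nov 4, 1925: 365 days.
Nov 4, 1925 → Nov 4, 1926: 365 days.
Nov 4, 1926 → Nov 4, 1927: 365 days.
Nov 4, 1927 → Nov 4, 1928: 366 days (Feb 29, 1928 is in that span).
Nov 4, 1928 → Dec 4, 1928: 30 days (November has 30).
Dec 4, 1928 → Jan 4, 1929: 31 days (December has 31).
Jan 4, 1929 → Feb 4, 1929: 31 days (January has 31).
Feb 4, 1929 → Feb 24, 1929: 20 days.
Total: 4495 days.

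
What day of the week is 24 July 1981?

Friday

Doomsday rule: the anchor day for the 1900s is Wednesday. For year 81: 81÷12 = 6 r 9, and 9÷4 = 2, so 6+9+2 = 17.
Wednesday + 17 ≡ Saturday — that's 1981's doomsday.
In July the doomsday date is Jul 11.
Jul 24 is 13 days after Jul 11; 13 mod 7 = 6, so Saturday + 6 = Friday.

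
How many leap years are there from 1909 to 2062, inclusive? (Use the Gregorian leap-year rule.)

Multiples of 4 in [1909,2062]: 38.
Of those, multiples of 100: 1 (not leap unless ÷400).
Multiples of 400: 1.
Leap years = 38 − 1 + 1 = 38.

38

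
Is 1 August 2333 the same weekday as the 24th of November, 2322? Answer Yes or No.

From Nov 24, 2322 to Aug 1, 2333 is 3903 days.
3903 mod 7 = 4, so they are different weekdays.
(Nov 24, 2322 is a Friday; Aug 1, 2333 is a Tuesday.)

No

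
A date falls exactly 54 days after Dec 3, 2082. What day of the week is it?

First find the weekday of Dec 3, 2082. Doomsday rule: the anchor day for the 2000s is Tuesday. For year 82: 82÷12 = 6 r 10, and 10÷4 = 2, so 6+10+2 = 18.
Tuesday + 18 ≡ Saturday — that's 2082's doomsday.
In December the doomsday date is Dec 12.
Dec 3 is 9 days before Dec 12; 9 mod 7 = 2, so Saturday − 2 = Thursday.
54 mod 7 = 5, so 54 days after a Thursday is Thursday + 5 = Tuesday.

Tuesday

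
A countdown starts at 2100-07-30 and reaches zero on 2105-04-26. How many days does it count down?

Jul 30, 2100 → Jul 30, 2101: 365 days.
Jul 30, 2101 → Jul 30, 2102: 365 days.
Jul 30, 2102 → Jul 30, 2103: 365 days.
Jul 30, 2103 → Jul 30, 2104: 366 days (Feb 29, 2104 is in that span).
Jul 30, 2104 → Aug 30, 2104: 31 days (July has 31).
Aug 30, 2104 → Sep 30, 2104: 31 days (August has 31).
Sep 30, 2104 → Oct 30, 2104: 30 days (September has 30).
Oct 30, 2104 → Nov 30, 2104: 31 days (October has 31).
Nov 30, 2104 → Dec 30, 2104: 30 days (November has 30).
Dec 30, 2104 → Jan 30, 2105: 31 days (December has 31).
Jan 30, 2105 → Feb 28, 2105: 29 days (January has 31).
Feb 28, 2105 → Mar 28, 2105: 28 days (February has 28).
Mar 28, 2105 → Apr 26, 2105: 29 days.
Total: 1731 days.

1731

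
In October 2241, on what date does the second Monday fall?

October 1, 2241 is a Friday.
The first Monday is therefore October 4 (3 days later).
The second Monday is 4 + 1×7 = October 11.

October 11, 2241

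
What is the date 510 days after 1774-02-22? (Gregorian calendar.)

July 17, 1775

+365 (one year) → Feb 22, 1775 (145 left).
Feb has 28 days: +7 → Mar 1, 1775 (138 left).
Mar has 31 days: +31 → Apr 1, 1775 (107 left).
Apr has 30 days: +30 → May 1, 1775 (77 left).
May has 31 days: +31 → Jun 1, 1775 (46 left).
Jun has 30 days: +30 → Jul 1, 1775 (16 left).
+16 → Jul 17, 1775.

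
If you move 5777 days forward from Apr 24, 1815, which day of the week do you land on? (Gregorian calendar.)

Apr 24, 1815 is a Monday.
5777 mod 7 = 2, so 5777 days after a Monday is Monday + 2 = Wednesday.

Wednesday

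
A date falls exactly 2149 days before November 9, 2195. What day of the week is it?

First find the weekday of Nov 9, 2195. Doomsday rule: the anchor day for the 2100s is Sunday. For year 95: 95÷12 = 7 r 11, and 11÷4 = 2, so 7+11+2 = 20.
Sunday + 20 ≡ Saturday — that's 2195's doomsday.
In November the doomsday date is Nov 7.
Nov 9 is 2 days after Nov 7; 2 mod 7 = 2, so Saturday + 2 = Monday.
2149 mod 7 = 0, so 2149 days before a Monday is Monday − 0 = Monday.

Monday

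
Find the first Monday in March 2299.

March 6, 2299

March 1, 2299 is a Wednesday.
The first Monday is therefore March 6 (5 days later).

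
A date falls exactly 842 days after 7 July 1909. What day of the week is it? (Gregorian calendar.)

Jul 7, 1909 is a Wednesday.
842 mod 7 = 2, so 842 days after a Wednesday is Wednesday + 2 = Friday.

Friday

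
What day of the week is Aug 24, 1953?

Monday

January 1, 1953 is a Thursday.
Jan 1, 1953 → Feb 1, 1953: 31 days (January has 31).
Feb 1, 1953 → Mar 1, 1953: 28 days (February has 28).
Mar 1, 1953 → Apr 1, 1953: 31 days (March has 31).
Apr 1, 1953 → May 1, 1953: 30 days (April has 30).
May 1, 1953 → Jun 1, 1953: 31 days (May has 31).
Jun 1, 1953 → Jul 1, 1953: 30 days (June has 30).
Jul 1, 1953 → Aug 1, 1953: 31 days (July has 31).
Aug 1, 1953 → Aug 24, 1953: 23 days.
Total: 235 days.
235 mod 7 = 4, so Thursday + 4 = Monday.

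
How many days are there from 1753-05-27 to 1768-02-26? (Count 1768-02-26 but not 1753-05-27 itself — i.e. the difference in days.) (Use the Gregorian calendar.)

May 27, 1753 → May 27, 1754: 365 days.
May 27, 1754 → May 27, 1755: 365 days.
May 27, 1755 → May 27, 1756: 366 days (Feb 29, 1756 is in that span).
May 27, 1756 → May 27, 1757: 365 days.
May 27, 1757 → May 27, 1758: 365 days.
May 27, 1758 → May 27, 1759: 365 days.
May 27, 1759 → May 27, 1760: 366 days (Feb 29, 1760 is in that span).
May 27, 1760 → May 27, 1761: 365 days.
May 27, 1761 → May 27, 1762: 365 days.
May 27, 1762 → May 27, 1763: 365 days.
May 27, 1763 → May 27, 1764: 366 days (Feb 29, 1764 is in that span).
May 27, 1764 → May 27, 1765: 365 days.
May 27, 1765 → May 27, 1766: 365 days.
May 27, 1766 → May 27, 1767: 365 days.
May 27, 1767 → Jun 27, 1767: 31 days (May has 31).
Jun 27, 1767 → Jul 27, 1767: 30 days (June has 30).
Jul 27, 1767 → Aug 27, 1767: 31 days (July has 31).
Aug 27, 1767 → Sep 27, 1767: 31 days (August has 31).
Sep 27, 1767 → Oct 27, 1767: 30 days (September has 30).
Oct 27, 1767 → Nov 27, 1767: 31 days (October has 31).
Nov 27, 1767 → Dec 27, 1767: 30 days (November has 30).
Dec 27, 1767 → Jan 27, 1768: 31 days (December has 31).
Jan 27, 1768 → Feb 26, 1768: 30 days.
Total: 5388 days.

5388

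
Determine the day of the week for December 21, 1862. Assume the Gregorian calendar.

Sunday

Doomsday rule: the anchor day for the 1800s is Friday. For year 62: 62÷12 = 5 r 2, and 2÷4 = 0, so 5+2+0 = 7.
Friday + 7 ≡ Friday — that's 1862's doomsday.
In December the doomsday date is Dec 12.
Dec 21 is 9 days after Dec 12; 9 mod 7 = 2, so Friday + 2 = Sunday.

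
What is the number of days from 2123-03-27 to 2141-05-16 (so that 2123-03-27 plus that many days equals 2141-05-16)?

Mar 27, 2123 → Mar 27, 2124: 366 days (Feb 29, 2124 is in that span).
Mar 27, 2124 → Mar 27, 2125: 365 days.
Mar 27, 2125 → Mar 27, 2126: 365 days.
Mar 27, 2126 → Mar 27, 2127: 365 days.
Mar 27, 2127 → Mar 27, 2128: 366 days (Feb 29, 2128 is in that span).
Mar 27, 2128 → Mar 27, 2129: 365 days.
Mar 27, 2129 → Mar 27, 2130: 365 days.
Mar 27, 2130 → Mar 27, 2131: 365 days.
Mar 27, 2131 → Mar 27, 2132: 366 days (Feb 29, 2132 is in that span).
Mar 27, 2132 → Mar 27, 2133: 365 days.
Mar 27, 2133 → Mar 27, 2134: 365 days.
Mar 27, 2134 → Mar 27, 2135: 365 days.
Mar 27, 2135 → Mar 27, 2136: 366 days (Feb 29, 2136 is in that span).
Mar 27, 2136 → Mar 27, 2137: 365 days.
Mar 27, 2137 → Mar 27, 2138: 365 days.
Mar 27, 2138 → Mar 27, 2139: 365 days.
Mar 27, 2139 → Mar 27, 2140: 366 days (Feb 29, 2140 is in that span).
Mar 27, 2140 → Mar 27, 2141: 365 days.
Mar 27, 2141 → Apr 27, 2141: 31 days (March has 31).
Apr 27, 2141 → May 16, 2141: 19 days.
Total: 6625 days.

6625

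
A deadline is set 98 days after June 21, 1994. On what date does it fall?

Jun has 30 days: +10 → Jul 1, 1994 (88 left).
Jul has 31 days: +31 → Aug 1, 1994 (57 left).
Aug has 31 days: +31 → Sep 1, 1994 (26 left).
+26 → Sep 27, 1994.

September 27, 1994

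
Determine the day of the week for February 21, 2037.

Saturday

Doomsday rule: the anchor day for the 2000s is Tuesday. For year 37: 37÷12 = 3 r 1, and 1÷4 = 0, so 3+1+0 = 4.
Tuesday + 4 ≡ Saturday — that's 2037's doomsday.
In February the doomsday date is Feb 28 (2037 is not a leap year).
Feb 21 is 7 days before Feb 28; 7 mod 7 = 0, so Saturday − 0 = Saturday.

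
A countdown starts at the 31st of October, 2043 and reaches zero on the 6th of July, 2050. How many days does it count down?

2440

Oct 31, 2043 → Oct 31, 2044: 366 days (Feb 29, 2044 is in that span).
Oct 31, 2044 → Oct 31, 2045: 365 days.
Oct 31, 2045 → Oct 31, 2046: 365 days.
Oct 31, 2046 → Oct 31, 2047: 365 days.
Oct 31, 2047 → Oct 31, 2048: 366 days (Feb 29, 2048 is in that span).
Oct 31, 2048 → Oct 31, 2049: 365 days.
Oct 31, 2049 → Nov 30, 2049: 30 days (October has 31).
Nov 30, 2049 → Dec 30, 2049: 30 days (November has 30).
Dec 30, 2049 → Jan 30, 2050: 31 days (December has 31).
Jan 30, 2050 → Feb 28, 2050: 29 days (January has 31).
Feb 28, 2050 → Mar 28, 2050: 28 days (February has 28).
Mar 28, 2050 → Apr 28, 2050: 31 days (March has 31).
Apr 28, 2050 → May 28, 2050: 30 days (April has 30).
May 28, 2050 → Jun 28, 2050: 31 days (May has 31).
Jun 28, 2050 → Jul 6, 2050: 8 days.
Total: 2440 days.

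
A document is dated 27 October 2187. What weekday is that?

Saturday

Doomsday rule: the anchor day for the 2100s is Sunday. For year 87: 87÷12 = 7 r 3, and 3÷4 = 0, so 7+3+0 = 10.
Sunday + 10 ≡ Wednesday — that's 2187's doomsday.
In October the doomsday date is Oct 10.
Oct 27 is 17 days after Oct 10; 17 mod 7 = 3, so Wednesday + 3 = Saturday.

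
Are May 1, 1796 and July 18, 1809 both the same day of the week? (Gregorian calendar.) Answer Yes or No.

No

From May 1, 1796 to Jul 18, 1809 is 4825 days.
4825 mod 7 = 2, so they are different weekdays.
(May 1, 1796 is a Sunday; Jul 18, 1809 is a Tuesday.)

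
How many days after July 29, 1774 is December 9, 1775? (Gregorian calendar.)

Jul 29, 1774 → Jul 29, 1775: 365 days.
Jul 29, 1775 → Aug 29, 1775: 31 days (July has 31).
Aug 29, 1775 → Sep 29, 1775: 31 days (August has 31).
Sep 29, 1775 → Oct 29, 1775: 30 days (September has 30).
Oct 29, 1775 → Nov 29, 1775: 31 days (October has 31).
Nov 29, 1775 → Dec 9, 1775: 10 days.
Total: 498 days.

498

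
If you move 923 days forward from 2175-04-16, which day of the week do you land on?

First find the weekday of Apr 16, 2175. Doomsday rule: the anchor day for the 2100s is Sunday. For year 75: 75÷12 = 6 r 3, and 3÷4 = 0, so 6+3+0 = 9.
Sunday + 9 ≡ Tuesday — that's 2175's doomsday.
In April the doomsday date is Apr 4.
Apr 16 is 12 days after Apr 4; 12 mod 7 = 5, so Tuesday + 5 = Sunday.
923 mod 7 = 6, so 923 days after a Sunday is Sunday + 6 = Saturday.

Saturday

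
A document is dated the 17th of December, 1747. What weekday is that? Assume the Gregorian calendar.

Sunday

Doomsday rule: the anchor day for the 1700s is Sunday. For year 47: 47÷12 = 3 r 11, and 11÷4 = 2, so 3+11+2 = 16.
Sunday + 16 ≡ Tuesday — that's 1747's doomsday.
In December the doomsday date is Dec 12.
Dec 17 is 5 days after Dec 12; 5 mod 7 = 5, so Tuesday + 5 = Sunday.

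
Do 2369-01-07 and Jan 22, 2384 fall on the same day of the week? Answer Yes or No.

No

From Jan 7, 2369 to Jan 22, 2384 is 5493 days.
5493 mod 7 = 5, so they are different weekdays.
(Jan 7, 2369 is a Tuesday; Jan 22, 2384 is a Sunday.)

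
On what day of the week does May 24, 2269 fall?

Monday

Doomsday rule: the anchor day for the 2200s is Friday. For year 69: 69÷12 = 5 r 9, and 9÷4 = 2, so 5+9+2 = 16.
Friday + 16 ≡ Sunday — that's 2269's doomsday.
In May the doomsday date is May 9.
May 24 is 15 days after May 9; 15 mod 7 = 1, so Sunday + 1 = Monday.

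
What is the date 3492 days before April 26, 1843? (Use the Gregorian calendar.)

−365 (one year) → Apr 26, 1842 (3127 left).
−365 (one year) → Apr 26, 1841 (2762 left).
−365 (one year) → Apr 26, 1840 (2397 left).
−366 (one year; includes Feb 29, 1840) → Apr 26, 1839 (2031 left).
−365 (one year) → Apr 26, 1838 (1666 left).
−365 (one year) → Apr 26, 1837 (1301 left).
−365 (one year) → Apr 26, 1836 (936 left).
−366 (one year; includes Feb 29, 1836) → Apr 26, 1835 (570 left).
−365 (one year) → Apr 26, 1834 (205 left).
−26 → Mar 31, 1834 (end of Mar, 31 days; 179 left).
−31 → Feb 28, 1834 (end of Feb, 28 days; 148 left).
−28 → Jan 31, 1834 (end of Jan, 31 days; 120 left).
−31 → Dec 31, 1833 (end of Dec, 31 days; 89 left).
−31 → Nov 30, 1833 (end of Nov, 30 days; 58 left).
−30 → Oct 31, 1833 (end of Oct, 31 days; 28 left).
−28 → Oct 3, 1833.

October 3, 1833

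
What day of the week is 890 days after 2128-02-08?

Feb 8, 2128 is a Sunday.
890 mod 7 = 1, so 890 days after a Sunday is Sunday + 1 = Monday.

Monday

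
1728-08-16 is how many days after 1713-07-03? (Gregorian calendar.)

Jul 3, 1713 → Jul 3, 1714: 365 days.
Jul 3, 1714 → Jul 3, 1715: 365 days.
Jul 3, 1715 → Jul 3, 1716: 366 days (Feb 29, 1716 is in that span).
Jul 3, 1716 → Jul 3, 1717: 365 days.
Jul 3, 1717 → Jul 3, 1718: 365 days.
Jul 3, 1718 → Jul 3, 1719: 365 days.
Jul 3, 1719 → Jul 3, 1720: 366 days (Feb 29, 1720 is in that span).
Jul 3, 1720 → Jul 3, 1721: 365 days.
Jul 3, 1721 → Jul 3, 1722: 365 days.
Jul 3, 1722 → Jul 3, 1723: 365 days.
Jul 3, 1723 → Jul 3, 1724: 366 days (Feb 29, 1724 is in that span).
Jul 3, 1724 → Jul 3, 1725: 365 days.
Jul 3, 1725 → Jul 3, 1726: 365 days.
Jul 3, 1726 → Jul 3, 1727: 365 days.
Jul 3, 1727 → Jul 3, 1728: 366 days (Feb 29, 1728 is in that span).
Jul 3, 1728 → Aug 3, 1728: 31 days (July has 31).
Aug 3, 1728 → Aug 16, 1728: 13 days.
Total: 5523 days.

5523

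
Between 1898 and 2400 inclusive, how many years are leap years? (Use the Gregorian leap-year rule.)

Multiples of 4 in [1898,2400]: 126.
Of those, multiples of 100: 6 (not leap unless ÷400).
Multiples of 400: 2.
Leap years = 126 − 6 + 2 = 122.

122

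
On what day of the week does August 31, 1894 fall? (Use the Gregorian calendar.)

Doomsday rule: the anchor day for the 1800s is Friday. For year 94: 94÷12 = 7 r 10, and 10÷4 = 2, so 7+10+2 = 19.
Friday + 19 ≡ Wednesday — that's 1894's doomsday.
In August the doomsday date is Aug 8.
Aug 31 is 23 days after Aug 8; 23 mod 7 = 2, so Wednesday + 2 = Friday.

Friday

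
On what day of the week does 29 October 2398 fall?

Doomsday rule: the anchor day for the 2300s is Wednesday. For year 98: 98÷12 = 8 r 2, and 2÷4 = 0, so 8+2+0 = 10.
Wednesday + 10 ≡ Saturday — that's 2398's doomsday.
In October the doomsday date is Oct 10.
Oct 29 is 19 days after Oct 10; 19 mod 7 = 5, so Saturday + 5 = Thursday.

Thursday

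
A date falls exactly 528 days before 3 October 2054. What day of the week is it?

Wednesday

First find the weekday of Oct 3, 2054. Doomsday rule: the anchor day for the 2000s is Tuesday. For year 54: 54÷12 = 4 r 6, and 6÷4 = 1, so 4+6+1 = 11.
Tuesday + 11 ≡ Saturday — that's 2054's doomsday.
In October the doomsday date is Oct 10.
Oct 3 is 7 days before Oct 10; 7 mod 7 = 0, so Saturday − 0 = Saturday.
528 mod 7 = 3, so 528 days before a Saturday is Saturday − 3 = Wednesday.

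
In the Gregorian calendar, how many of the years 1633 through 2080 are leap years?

Multiples of 4 in [1633,2080]: 112.
Of those, multiples of 100: 4 (not leap unless ÷400).
Multiples of 400: 1.
Leap years = 112 − 4 + 1 = 109.

109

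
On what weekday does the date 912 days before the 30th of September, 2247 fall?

First find the weekday of Sep 30, 2247. Doomsday rule: the anchor day for the 2200s is Friday. For year 47: 47÷12 = 3 r 11, and 11÷4 = 2, so 3+11+2 = 16.
Friday + 16 ≡ Sunday — that's 2247's doomsday.
In September the doomsday date is Sep 5.
Sep 30 is 25 days after Sep 5; 25 mod 7 = 4, so Sunday + 4 = Thursday.
912 mod 7 = 2, so 912 days before a Thursday is Thursday − 2 = Tuesday.

Tuesday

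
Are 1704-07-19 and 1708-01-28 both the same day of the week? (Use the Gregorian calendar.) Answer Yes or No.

From Jul 19, 1704 to Jan 28, 1708 is 1288 days.
1288 mod 7 = 0, so they are the same weekday.
(Jul 19, 1704 is a Saturday; Jan 28, 1708 is a Saturday.)

Yes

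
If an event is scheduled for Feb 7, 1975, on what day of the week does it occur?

January 1, 1975 is a Wednesday.
Jan 1, 1975 → Feb 1, 1975: 31 days (January has 31).
Feb 1, 1975 → Feb 7, 1975: 6 days.
Total: 37 days.
37 mod 7 = 2, so Wednesday + 2 = Friday.

Friday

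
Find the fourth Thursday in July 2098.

July 1, 2098 is a Tuesday.
The first Thursday is therefore July 3 (2 days later).
The fourth Thursday is 3 + 3×7 = July 24.

July 24, 2098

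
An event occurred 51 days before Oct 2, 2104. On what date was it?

August 12, 2104

−2 → Sep 30, 2104 (end of Sep, 30 days; 49 left).
−30 → Aug 31, 2104 (end of Aug, 31 days; 19 left).
−19 → Aug 12, 2104.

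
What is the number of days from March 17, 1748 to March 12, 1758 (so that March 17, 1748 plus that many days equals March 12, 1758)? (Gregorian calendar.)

Mar 17, 1748 → Mar 17, 1749: 365 days.
Mar 17, 1749 → Mar 17, 1750: 365 days.
Mar 17, 1750 → Mar 17, 1751: 365 days.
Mar 17, 1751 → Mar 17, 1752: 366 days (Feb 29, 1752 is in that span).
Mar 17, 1752 → Mar 17, 1753: 365 days.
Mar 17, 1753 → Mar 17, 1754: 365 days.
Mar 17, 1754 → Mar 17, 1755: 365 days.
Mar 17, 1755 → Mar 17, 1756: 366 days (Feb 29, 1756 is in that span).
Mar 17, 1756 → Mar 17, 1757: 365 days.
Mar 17, 1757 → Apr 17, 1757: 31 days (March has 31).
Apr 17, 1757 → May 17, 1757: 30 days (April has 30).
May 17, 1757 → Jun 17, 1757: 31 days (May has 31).
Jun 17, 1757 → Jul 17, 1757: 30 days (June has 30).
Jul 17, 1757 → Aug 17, 1757: 31 days (July has 31).
Aug 17, 1757 → Sep 17, 1757: 31 days (August has 31).
Sep 17, 1757 → Oct 17, 1757: 30 days (September has 30).
Oct 17, 1757 → Nov 17, 1757: 31 days (October has 31).
Nov 17, 1757 → Dec 17, 1757: 30 days (November has 30).
Dec 17, 1757 → Jan 17, 1758: 31 days (December has 31).
Jan 17, 1758 → Feb 17, 1758: 31 days (January has 31).
Feb 17, 1758 → Mar 12, 1758: 23 days.
Total: 3647 days.

3647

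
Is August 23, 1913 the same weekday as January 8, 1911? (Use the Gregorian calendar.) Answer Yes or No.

No

From Jan 8, 1911 to Aug 23, 1913 is 958 days.
958 mod 7 = 6, so they are different weekdays.
(Jan 8, 1911 is a Sunday; Aug 23, 1913 is a Saturday.)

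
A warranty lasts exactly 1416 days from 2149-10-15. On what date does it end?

+365 (one year) → Oct 15, 2150 (1051 left).
+365 (one year) → Oct 15, 2151 (686 left).
+366 (one year; includes Feb 29, 2152) → Oct 15, 2152 (320 left).
Oct has 31 days: +17 → Nov 1, 2152 (303 left).
Nov has 30 days: +30 → Dec 1, 2152 (273 left).
Dec has 31 days: +31 → Jan 1, 2153 (242 left).
Jan has 31 days: +31 → Feb 1, 2153 (211 left).
Feb has 28 days: +28 → Mar 1, 2153 (183 left).
Mar has 31 days: +31 → Apr 1, 2153 (152 left).
Apr has 30 days: +30 → May 1, 2153 (122 left).
May has 31 days: +31 → Jun 1, 2153 (91 left).
Jun has 30 days: +30 → Jul 1, 2153 (61 left).
Jul has 31 days: +31 → Aug 1, 2153 (30 left).
+30 → Aug 31, 2153.

August 31, 2153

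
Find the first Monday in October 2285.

October 5, 2285

October 1, 2285 is a Thursday.
The first Monday is therefore October 5 (4 days later).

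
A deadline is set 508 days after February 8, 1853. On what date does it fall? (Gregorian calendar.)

July 1, 1854

+365 (one year) → Feb 8, 1854 (143 left).
Feb has 28 days: +21 → Mar 1, 1854 (122 left).
Mar has 31 days: +31 → Apr 1, 1854 (91 left).
Apr has 30 days: +30 → May 1, 1854 (61 left).
May has 31 days: +31 → Jun 1, 1854 (30 left).
Jun has 30 days: +30 → Jul 1, 1854 (0 left).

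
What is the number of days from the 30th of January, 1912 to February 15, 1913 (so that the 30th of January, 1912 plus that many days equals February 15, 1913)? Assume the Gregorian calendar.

382

Jan 30, 1912 → Feb 29, 1912: 30 days (January has 31).
Feb 29, 1912 → Mar 29, 1912: 29 days (February has 29).
Mar 29, 1912 → Apr 29, 1912: 31 days (March has 31).
Apr 29, 1912 → May 29, 1912: 30 days (April has 30).
May 29, 1912 → Jun 29, 1912: 31 days (May has 31).
Jun 29, 1912 → Jul 29, 1912: 30 days (June has 30).
Jul 29, 1912 → Aug 29, 1912: 31 days (July has 31).
Aug 29, 1912 → Sep 29, 1912: 31 days (August has 31).
Sep 29, 1912 → Oct 29, 1912: 30 days (September has 30).
Oct 29, 1912 → Nov 29, 1912: 31 days (October has 31).
Nov 29, 1912 → Dec 29, 1912: 30 days (November has 30).
Dec 29, 1912 → Jan 29, 1913: 31 days (December has 31).
Jan 29, 1913 → Feb 15, 1913: 17 days.
Total: 382 days.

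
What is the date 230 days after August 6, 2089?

Aug has 31 days: +26 → Sep 1, 2089 (204 left).
Sep has 30 days: +30 → Oct 1, 2089 (174 left).
Oct has 31 days: +31 → Nov 1, 2089 (143 left).
Nov has 30 days: +30 → Dec 1, 2089 (113 left).
Dec has 31 days: +31 → Jan 1, 2090 (82 left).
Jan has 31 days: +31 → Feb 1, 2090 (51 left).
Feb has 28 days: +28 → Mar 1, 2090 (23 left).
+23 → Mar 24, 2090.

March 24, 2090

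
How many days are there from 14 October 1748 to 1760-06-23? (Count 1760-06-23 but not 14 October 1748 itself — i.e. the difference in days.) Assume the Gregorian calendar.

4270

Oct 14, 1748 → Oct 14, 1749: 365 days.
Oct 14, 1749 → Oct 14, 1750: 365 days.
Oct 14, 1750 → Oct 14, 1751: 365 days.
Oct 14, 1751 → Oct 14, 1752: 366 days (Feb 29, 1752 is in that span).
Oct 14, 1752 → Oct 14, 1753: 365 days.
Oct 14, 1753 → Oct 14, 1754: 365 days.
Oct 14, 1754 → Oct 14, 1755: 365 days.
Oct 14, 1755 → Oct 14, 1756: 366 days (Feb 29, 1756 is in that span).
Oct 14, 1756 → Oct 14, 1757: 365 days.
Oct 14, 1757 → Oct 14, 1758: 365 days.
Oct 14, 1758 → Oct 14, 1759: 365 days.
Oct 14, 1759 → Nov 14, 1759: 31 days (October has 31).
Nov 14, 1759 → Dec 14, 1759: 30 days (November has 30).
Dec 14, 1759 → Jan 14, 1760: 31 days (December has 31).
Jan 14, 1760 → Feb 14, 1760: 31 days (January has 31).
Feb 14, 1760 → Mar 14, 1760: 29 days (February has 29).
Mar 14, 1760 → Apr 14, 1760: 31 days (March has 31).
Apr 14, 1760 → May 14, 1760: 30 days (April has 30).
May 14, 1760 → Jun 14, 1760: 31 days (May has 31).
Jun 14, 1760 → Jun 23, 1760: 9 days.
Total: 4270 days.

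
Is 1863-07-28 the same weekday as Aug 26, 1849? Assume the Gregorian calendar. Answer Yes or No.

From Aug 26, 1849 to Jul 28, 1863 is 5084 days.
5084 mod 7 = 2, so they are different weekdays.
(Aug 26, 1849 is a Sunday; Jul 28, 1863 is a Tuesday.)

No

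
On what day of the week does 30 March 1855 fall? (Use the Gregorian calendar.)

Doomsday rule: the anchor day for the 1800s is Friday. For year 55: 55÷12 = 4 r 7, and 7÷4 = 1, so 4+7+1 = 12.
Friday + 12 ≡ Wednesday — that's 1855's doomsday.
In March the doomsday date is Mar 14.
Mar 30 is 16 days after Mar 14; 16 mod 7 = 2, so Wednesday + 2 = Friday.

Friday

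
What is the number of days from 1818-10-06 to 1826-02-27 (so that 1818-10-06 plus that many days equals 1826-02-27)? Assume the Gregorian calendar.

2701

Oct 6, 1818 → Oct 6, 1819: 365 days.
Oct 6, 1819 → Oct 6, 1820: 366 days (Feb 29, 1820 is in that span).
Oct 6, 1820 → Oct 6, 1821: 365 days.
Oct 6, 1821 → Oct 6, 1822: 365 days.
Oct 6, 1822 → Oct 6, 1823: 365 days.
Oct 6, 1823 → Oct 6, 1824: 366 days (Feb 29, 1824 is in that span).
Oct 6, 1824 → Oct 6, 1825: 365 days.
Oct 6, 1825 → Nov 6, 1825: 31 days (October has 31).
Nov 6, 1825 → Dec 6, 1825: 30 days (November has 30).
Dec 6, 1825 → Jan 6, 1826: 31 days (December has 31).
Jan 6, 1826 → Feb 6, 1826: 31 days (January has 31).
Feb 6, 1826 → Feb 27, 1826: 21 days.
Total: 2701 days.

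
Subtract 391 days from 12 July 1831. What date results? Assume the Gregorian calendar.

June 16, 1830

−12 → Jun 30, 1831 (end of Jun, 30 days; 379 left).
−30 → May 31, 1831 (end of May, 31 days; 349 left).
−31 → Apr 30, 1831 (end of Apr, 30 days; 318 left).
−30 → Mar 31, 1831 (end of Mar, 31 days; 288 left).
−31 → Feb 28, 1831 (end of Feb, 28 days; 257 left).
−28 → Jan 31, 1831 (end of Jan, 31 days; 229 left).
−31 → Dec 31, 1830 (end of Dec, 31 days; 198 left).
−31 → Nov 30, 1830 (end of Nov, 30 days; 167 left).
−30 → Oct 31, 1830 (end of Oct, 31 days; 137 left).
−31 → Sep 30, 1830 (end of Sep, 30 days; 106 left).
−30 → Aug 31, 1830 (end of Aug, 31 days; 76 left).
−31 → Jul 31, 1830 (end of Jul, 31 days; 45 left).
−31 → Jun 30, 1830 (end of Jun, 30 days; 14 left).
−14 → Jun 16, 1830.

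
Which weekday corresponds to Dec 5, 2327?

Doomsday rule: the anchor day for the 2300s is Wednesday. For year 27: 27÷12 = 2 r 3, and 3÷4 = 0, so 2+3+0 = 5.
Wednesday + 5 ≡ Monday — that's 2327's doomsday.
In December the doomsday date is Dec 12.
Dec 5 is 7 days before Dec 12; 7 mod 7 = 0, so Monday − 0 = Monday.

Monday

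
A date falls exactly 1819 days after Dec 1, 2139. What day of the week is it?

Monday

First find the weekday of Dec 1, 2139. Doomsday rule: the anchor day for the 2100s is Sunday. For year 39: 39÷12 = 3 r 3, and 3÷4 = 0, so 3+3+0 = 6.
Sunday + 6 ≡ Saturday — that's 2139's doomsday.
In December the doomsday date is Dec 12.
Dec 1 is 11 days before Dec 12; 11 mod 7 = 4, so Saturday − 4 = Tuesday.
1819 mod 7 = 6, so 1819 days after a Tuesday is Tuesday + 6 = Monday.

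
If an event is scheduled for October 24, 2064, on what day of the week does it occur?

Friday

Doomsday rule: the anchor day for the 2000s is Tuesday. For year 64: 64÷12 = 5 r 4, and 4÷4 = 1, so 5+4+1 = 10.
Tuesday + 10 ≡ Friday — that's 2064's doomsday.
In October the doomsday date is Oct 10.
Oct 24 is 14 days after Oct 10; 14 mod 7 = 0, so Friday + 0 = Friday.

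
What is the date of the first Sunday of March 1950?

March 1, 1950 is a Wednesday.
The first Sunday is therefore March 5 (4 days later).

March 5, 1950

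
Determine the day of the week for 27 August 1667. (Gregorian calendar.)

Doomsday rule: the anchor day for the 1600s is Tuesday. For year 67: 67÷12 = 5 r 7, and 7÷4 = 1, so 5+7+1 = 13.
Tuesday + 13 ≡ Monday — that's 1667's doomsday.
In August the doomsday date is Aug 8.
Aug 27 is 19 days after Aug 8; 19 mod 7 = 5, so Monday + 5 = Saturday.

Saturday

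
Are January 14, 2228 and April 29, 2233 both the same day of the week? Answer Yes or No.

Yes

From Jan 14, 2228 to Apr 29, 2233 is 1932 days.
1932 mod 7 = 0, so they are the same weekday.
(Jan 14, 2228 is a Monday; Apr 29, 2233 is a Monday.)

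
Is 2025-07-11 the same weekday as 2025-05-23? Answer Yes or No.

Yes

From May 23, 2025 to Jul 11, 2025 is 49 days.
49 mod 7 = 0, so they are the same weekday.
(May 23, 2025 is a Friday; Jul 11, 2025 is a Friday.)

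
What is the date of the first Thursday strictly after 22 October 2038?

October 28, 2038

Oct 22, 2038 is a Friday.
From Friday to the next Thursday is 6 days.
Oct 22, 2038 + 6 = Oct 28, 2038.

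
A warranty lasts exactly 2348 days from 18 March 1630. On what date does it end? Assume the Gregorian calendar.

+365 (one year) → Mar 18, 1631 (1983 left).
+366 (one year; includes Feb 29, 1632) → Mar 18, 1632 (1617 left).
+365 (one year) → Mar 18, 1633 (1252 left).
+365 (one year) → Mar 18, 1634 (887 left).
+365 (one year) → Mar 18, 1635 (522 left).
+366 (one year; includes Feb 29, 1636) → Mar 18, 1636 (156 left).
Mar has 31 days: +14 → Apr 1, 1636 (142 left).
Apr has 30 days: +30 → May 1, 1636 (112 left).
May has 31 days: +31 → Jun 1, 1636 (81 left).
Jun has 30 days: +30 → Jul 1, 1636 (51 left).
Jul has 31 days: +31 → Aug 1, 1636 (20 left).
+20 → Aug 21, 1636.

August 21, 1636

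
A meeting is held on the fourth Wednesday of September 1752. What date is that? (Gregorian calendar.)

September 1, 1752 is a Friday.
The first Wednesday is therefore September 6 (5 days later).
The fourth Wednesday is 6 + 3×7 = September 27.

September 27, 1752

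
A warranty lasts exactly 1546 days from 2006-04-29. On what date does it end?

July 23, 2010

+365 (one year) → Apr 29, 2007 (1181 left).
+366 (one year; includes Feb 29, 2008) → Apr 29, 2008 (815 left).
+365 (one year) → Apr 29, 2009 (450 left).
+365 (one year) → Apr 29, 2010 (85 left).
Apr has 30 days: +2 → May 1, 2010 (83 left).
May has 31 days: +31 → Jun 1, 2010 (52 left).
Jun has 30 days: +30 → Jul 1, 2010 (22 left).
+22 → Jul 23, 2010.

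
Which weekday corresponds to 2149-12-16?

Doomsday rule: the anchor day for the 2100s is Sunday. For year 49: 49÷12 = 4 r 1, and 1÷4 = 0, so 4+1+0 = 5.
Sunday + 5 ≡ Friday — that's 2149's doomsday.
In December the doomsday date is Dec 12.
Dec 16 is 4 days after Dec 12; 4 mod 7 = 4, so Friday + 4 = Tuesday.

Tuesday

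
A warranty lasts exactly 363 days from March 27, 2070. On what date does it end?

Mar has 31 days: +5 → Apr 1, 2070 (358 left).
Apr has 30 days: +30 → May 1, 2070 (328 left).
May has 31 days: +31 → Jun 1, 2070 (297 left).
Jun has 30 days: +30 → Jul 1, 2070 (267 left).
Jul has 31 days: +31 → Aug 1, 2070 (236 left).
Aug has 31 days: +31 → Sep 1, 2070 (205 left).
Sep has 30 days: +30 → Oct 1, 2070 (175 left).
Oct has 31 days: +31 → Nov 1, 2070 (144 left).
Nov has 30 days: +30 → Dec 1, 2070 (114 left).
Dec has 31 days: +31 → Jan 1, 2071 (83 left).
Jan has 31 days: +31 → Feb 1, 2071 (52 left).
Feb has 28 days: +28 → Mar 1, 2071 (24 left).
+24 → Mar 25, 2071.

March 25, 2071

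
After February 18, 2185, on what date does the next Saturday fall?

Feb 18, 2185 is a Friday.
From Friday to the next Saturday is 1 day.
Feb 18, 2185 + 1 = Feb 19, 2185.

February 19, 2185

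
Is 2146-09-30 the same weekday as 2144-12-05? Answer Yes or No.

No

From Dec 5, 2144 to Sep 30, 2146 is 664 days.
664 mod 7 = 6, so they are different weekdays.
(Dec 5, 2144 is a Saturday; Sep 30, 2146 is a Friday.)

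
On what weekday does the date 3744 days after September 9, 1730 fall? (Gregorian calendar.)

Friday

Sep 9, 1730 is a Saturday.
3744 mod 7 = 6, so 3744 days after a Saturday is Saturday + 6 = Friday.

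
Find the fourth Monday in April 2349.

April 25, 2349

April 1, 2349 is a Friday.
The first Monday is therefore April 4 (3 days later).
The fourth Monday is 4 + 3×7 = April 25.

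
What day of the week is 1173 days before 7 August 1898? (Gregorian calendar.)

First find the weekday of Aug 7, 1898. Doomsday rule: the anchor day for the 1800s is Friday. For year 98: 98÷12 = 8 r 2, and 2÷4 = 0, so 8+2+0 = 10.
Friday + 10 ≡ Monday — that's 1898's doomsday.
In August the doomsday date is Aug 8.
Aug 7 is 1 day before Aug 8; 1 mod 7 = 1, so Monday − 1 = Sunday.
1173 mod 7 = 4, so 1173 days before a Sunday is Sunday − 4 = Wednesday.

Wednesday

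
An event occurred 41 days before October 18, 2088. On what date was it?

September 7, 2088

−18 → Sep 30, 2088 (end of Sep, 30 days; 23 left).
−23 → Sep 7, 2088.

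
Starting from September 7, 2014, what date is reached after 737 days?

+365 (one year) → Sep 7, 2015 (372 left).
Sep has 30 days: +24 → Oct 1, 2015 (348 left).
Oct has 31 days: +31 → Nov 1, 2015 (317 left).
Nov has 30 days: +30 → Dec 1, 2015 (287 left).
Dec has 31 days: +31 → Jan 1, 2016 (256 left).
Jan has 31 days: +31 → Feb 1, 2016 (225 left).
Feb has 29 days: +29 → Mar 1, 2016 (196 left).
Mar has 31 days: +31 → Apr 1, 2016 (165 left).
Apr has 30 days: +30 → May 1, 2016 (135 left).
May has 31 days: +31 → Jun 1, 2016 (104 left).
Jun has 30 days: +30 → Jul 1, 2016 (74 left).
Jul has 31 days: +31 → Aug 1, 2016 (43 left).
Aug has 31 days: +31 → Sep 1, 2016 (12 left).
+12 → Sep 13, 2016.

September 13, 2016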